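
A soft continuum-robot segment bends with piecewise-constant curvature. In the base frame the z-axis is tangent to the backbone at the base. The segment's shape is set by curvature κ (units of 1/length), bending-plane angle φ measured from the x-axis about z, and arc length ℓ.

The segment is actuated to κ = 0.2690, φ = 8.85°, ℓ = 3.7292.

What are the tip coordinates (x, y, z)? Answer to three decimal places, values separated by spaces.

θ = κ·ℓ = 0.2690 × 3.7292 = 1.00315 rad
ρ = (1 − cos θ)/κ = (1 − 0.53764)/0.2690 = 1.71879
z = sin θ / κ = 0.84317/0.2690 = 3.13447
x = ρ cos φ = 1.71879 × cos(8.85°) = 1.69833
y = ρ sin φ = 1.71879 × sin(8.85°) = 0.26443

1.698 0.264 3.134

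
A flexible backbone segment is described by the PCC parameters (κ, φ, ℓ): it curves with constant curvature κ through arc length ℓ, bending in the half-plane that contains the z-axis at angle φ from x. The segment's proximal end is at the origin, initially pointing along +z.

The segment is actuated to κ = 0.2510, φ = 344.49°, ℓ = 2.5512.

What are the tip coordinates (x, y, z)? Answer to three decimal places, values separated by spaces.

θ = κ·ℓ = 0.2510 × 2.5512 = 0.64035 rad
ρ = (1 − cos θ)/κ = (1 − 0.80189)/0.2510 = 0.78930
z = sin θ / κ = 0.59748/0.2510 = 2.38039
x = ρ cos φ = 0.78930 × cos(344.49°) = 0.76056
y = ρ sin φ = 0.78930 × sin(344.49°) = -0.21106

0.761 -0.211 2.380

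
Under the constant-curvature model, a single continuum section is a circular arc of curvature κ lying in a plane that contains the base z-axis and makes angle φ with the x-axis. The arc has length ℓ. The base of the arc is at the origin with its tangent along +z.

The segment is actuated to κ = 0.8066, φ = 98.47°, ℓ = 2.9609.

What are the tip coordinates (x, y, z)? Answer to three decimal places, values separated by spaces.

-0.316 2.121 0.848

θ = κ·ℓ = 0.8066 × 2.9609 = 2.38826 rad
ρ = (1 − cos θ)/κ = (1 − -0.72941)/0.8066 = 2.14408
z = sin θ / κ = 0.68407/0.8066 = 0.84809
x = ρ cos φ = 2.14408 × cos(98.47°) = -0.31580
y = ρ sin φ = 2.14408 × sin(98.47°) = 2.12069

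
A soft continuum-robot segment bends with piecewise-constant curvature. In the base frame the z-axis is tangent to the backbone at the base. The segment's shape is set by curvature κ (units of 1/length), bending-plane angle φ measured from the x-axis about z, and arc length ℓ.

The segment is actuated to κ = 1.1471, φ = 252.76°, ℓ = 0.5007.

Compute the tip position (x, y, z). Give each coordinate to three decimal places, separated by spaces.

θ = κ·ℓ = 1.1471 × 0.5007 = 0.57435 rad
ρ = (1 − cos θ)/κ = (1 − 0.83954)/1.1471 = 0.13988
z = sin θ / κ = 0.54329/1.1471 = 0.47362
x = ρ cos φ = 0.13988 × cos(252.76°) = -0.04146
y = ρ sin φ = 0.13988 × sin(252.76°) = -0.13360

-0.041 -0.134 0.474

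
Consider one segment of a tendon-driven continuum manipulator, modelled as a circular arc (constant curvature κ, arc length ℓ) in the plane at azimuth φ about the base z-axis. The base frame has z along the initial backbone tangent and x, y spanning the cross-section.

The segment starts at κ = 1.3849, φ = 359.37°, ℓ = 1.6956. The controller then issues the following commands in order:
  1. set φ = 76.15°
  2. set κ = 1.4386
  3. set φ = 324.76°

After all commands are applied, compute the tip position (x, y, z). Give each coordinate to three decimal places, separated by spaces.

initial: κ=1.3849, φ=359.37°, ℓ=1.6956
cmd 1: set φ=76.15° → (κ,φ,ℓ)=(1.3849,76.15°,1.6956) → tip=(0.2941,1.1929,0.5146)
cmd 2: set κ=1.4386 → (κ,φ,ℓ)=(1.4386,76.15°,1.6956) → tip=(0.2934,1.1901,0.4490)
cmd 3: set φ=324.76° → (κ,φ,ℓ)=(1.4386,324.76°,1.6956) → tip=(1.0011,-0.7073,0.4490)

1.001 -0.707 0.449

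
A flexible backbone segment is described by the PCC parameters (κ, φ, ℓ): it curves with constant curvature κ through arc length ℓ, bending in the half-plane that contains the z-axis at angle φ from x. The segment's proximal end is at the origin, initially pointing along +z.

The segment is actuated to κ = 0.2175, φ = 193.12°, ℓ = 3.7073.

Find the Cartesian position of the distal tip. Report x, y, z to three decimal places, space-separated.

-1.378 -0.321 3.318

θ = κ·ℓ = 0.2175 × 3.7073 = 0.80634 rad
ρ = (1 − cos θ)/κ = (1 − 0.69215)/0.2175 = 1.41542
z = sin θ / κ = 0.72176/0.2175 = 3.31842
x = ρ cos φ = 1.41542 × cos(193.12°) = -1.37847
y = ρ sin φ = 1.41542 × sin(193.12°) = -0.32129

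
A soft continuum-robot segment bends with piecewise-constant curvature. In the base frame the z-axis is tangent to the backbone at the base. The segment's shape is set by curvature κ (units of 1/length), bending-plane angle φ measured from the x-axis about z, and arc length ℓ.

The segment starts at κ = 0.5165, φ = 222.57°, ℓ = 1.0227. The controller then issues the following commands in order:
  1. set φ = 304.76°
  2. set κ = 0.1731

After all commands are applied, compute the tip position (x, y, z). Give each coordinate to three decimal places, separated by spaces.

0.051 -0.074 1.017

initial: κ=0.5165, φ=222.57°, ℓ=1.0227
cmd 1: set φ=304.76° → (κ,φ,ℓ)=(0.5165,304.76°,1.0227) → tip=(0.1505,-0.2168,0.9758)
cmd 2: set κ=0.1731 → (κ,φ,ℓ)=(0.1731,304.76°,1.0227) → tip=(0.0515,-0.0742,1.0174)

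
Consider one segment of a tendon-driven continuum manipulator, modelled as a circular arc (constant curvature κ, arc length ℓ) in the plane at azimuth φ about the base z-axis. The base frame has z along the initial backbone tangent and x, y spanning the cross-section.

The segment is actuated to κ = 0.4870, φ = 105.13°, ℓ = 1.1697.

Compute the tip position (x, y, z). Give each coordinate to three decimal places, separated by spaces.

-0.085 0.313 1.107

θ = κ·ℓ = 0.4870 × 1.1697 = 0.56964 rad
ρ = (1 − cos θ)/κ = (1 − 0.84209)/0.4870 = 0.32424
z = sin θ / κ = 0.53933/0.4870 = 1.10746
x = ρ cos φ = 0.32424 × cos(105.13°) = -0.08463
y = ρ sin φ = 0.32424 × sin(105.13°) = 0.31300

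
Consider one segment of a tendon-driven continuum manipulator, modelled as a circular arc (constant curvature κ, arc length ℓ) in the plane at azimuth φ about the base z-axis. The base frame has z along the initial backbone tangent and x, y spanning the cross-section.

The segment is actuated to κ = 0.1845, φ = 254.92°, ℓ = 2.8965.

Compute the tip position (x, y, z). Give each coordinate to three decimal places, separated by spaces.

θ = κ·ℓ = 0.1845 × 2.8965 = 0.53440 rad
ρ = (1 − cos θ)/κ = (1 − 0.86057)/0.1845 = 0.75571
z = sin θ / κ = 0.50933/0.1845 = 2.76059
x = ρ cos φ = 0.75571 × cos(254.92°) = -0.19661
y = ρ sin φ = 0.75571 × sin(254.92°) = -0.72968

-0.197 -0.730 2.761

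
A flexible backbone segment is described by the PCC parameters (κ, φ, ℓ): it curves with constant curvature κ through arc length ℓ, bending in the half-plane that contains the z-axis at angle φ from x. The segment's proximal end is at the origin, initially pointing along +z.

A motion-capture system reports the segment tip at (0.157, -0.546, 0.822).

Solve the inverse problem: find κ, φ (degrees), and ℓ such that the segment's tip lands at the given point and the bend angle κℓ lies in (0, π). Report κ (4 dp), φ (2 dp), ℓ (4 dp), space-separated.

ρ = √(x²+y²) = √(0.157² + -0.546²) = 0.56812
φ = atan2(y, x) mod 360° = atan2(-0.546, 0.157) = 286.0424°
|p|² = ρ² + z² = 0.56812² + 0.822² = 0.99845
κ = 2ρ / |p|² = 2×0.56812 / 0.99845 = 1.13801
θ = 2·atan2(ρ, z) = 2·atan2(0.56812, 0.822) = 1.20952 rad
ℓ = θ/κ = 1.20952/1.13801 = 1.06284

1.1380 286.04 1.0628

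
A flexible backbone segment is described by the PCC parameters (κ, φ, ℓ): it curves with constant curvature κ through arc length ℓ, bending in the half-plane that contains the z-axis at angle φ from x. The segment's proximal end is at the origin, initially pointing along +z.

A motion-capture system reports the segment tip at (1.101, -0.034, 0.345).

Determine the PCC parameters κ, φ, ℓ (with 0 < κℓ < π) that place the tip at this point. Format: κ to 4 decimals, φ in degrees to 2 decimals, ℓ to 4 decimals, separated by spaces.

1.6535 358.23 1.5329

ρ = √(x²+y²) = √(1.101² + -0.034²) = 1.10152
φ = atan2(y, x) mod 360° = atan2(-0.034, 1.101) = 358.2312°
|p|² = ρ² + z² = 1.10152² + 0.345² = 1.33238
κ = 2ρ / |p|² = 2×1.10152 / 1.33238 = 1.65347
θ = 2·atan2(ρ, z) = 2·atan2(1.10152, 0.345) = 2.53454 rad
ℓ = θ/κ = 2.53454/1.65347 = 1.53287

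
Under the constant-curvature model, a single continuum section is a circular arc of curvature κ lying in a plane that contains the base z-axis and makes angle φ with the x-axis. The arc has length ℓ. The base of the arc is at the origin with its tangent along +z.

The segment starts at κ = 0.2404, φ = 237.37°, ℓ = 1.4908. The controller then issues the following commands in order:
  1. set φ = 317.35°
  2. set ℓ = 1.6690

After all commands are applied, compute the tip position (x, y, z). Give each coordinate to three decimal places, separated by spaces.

0.243 -0.224 1.625

initial: κ=0.2404, φ=237.37°, ℓ=1.4908
cmd 1: set φ=317.35° → (κ,φ,ℓ)=(0.2404,317.35°,1.4908) → tip=(0.1944,-0.1791,1.4591)
cmd 2: set ℓ=1.6690 → (κ,φ,ℓ)=(0.2404,317.35°,1.6690) → tip=(0.2430,-0.2238,1.6246)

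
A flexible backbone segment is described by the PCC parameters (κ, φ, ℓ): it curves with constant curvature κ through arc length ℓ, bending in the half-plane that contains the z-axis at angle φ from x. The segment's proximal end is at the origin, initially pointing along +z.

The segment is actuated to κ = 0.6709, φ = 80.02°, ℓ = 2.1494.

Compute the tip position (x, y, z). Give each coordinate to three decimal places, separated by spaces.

θ = κ·ℓ = 0.6709 × 2.1494 = 1.44203 rad
ρ = (1 − cos θ)/κ = (1 − 0.12841)/0.6709 = 1.29914
z = sin θ / κ = 0.99172/0.6709 = 1.47820
x = ρ cos φ = 1.29914 × cos(80.02°) = 0.22515
y = ρ sin φ = 1.29914 × sin(80.02°) = 1.27948

0.225 1.279 1.478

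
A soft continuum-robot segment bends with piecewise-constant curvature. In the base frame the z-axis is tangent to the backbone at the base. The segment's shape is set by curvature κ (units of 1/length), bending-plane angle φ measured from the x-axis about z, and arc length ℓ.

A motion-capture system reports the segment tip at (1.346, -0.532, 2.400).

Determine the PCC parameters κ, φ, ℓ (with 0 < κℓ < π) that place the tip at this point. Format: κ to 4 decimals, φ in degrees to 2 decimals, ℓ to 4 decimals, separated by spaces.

ρ = √(x²+y²) = √(1.346² + -0.532²) = 1.44732
φ = atan2(y, x) mod 360° = atan2(-0.532, 1.346) = 338.4338°
|p|² = ρ² + z² = 1.44732² + 2.400² = 7.85474
κ = 2ρ / |p|² = 2×1.44732 / 7.85474 = 0.36852
θ = 2·atan2(ρ, z) = 2·atan2(1.44732, 2.400) = 1.08532 rad
ℓ = θ/κ = 1.08532/0.36852 = 2.94506

0.3685 338.43 2.9451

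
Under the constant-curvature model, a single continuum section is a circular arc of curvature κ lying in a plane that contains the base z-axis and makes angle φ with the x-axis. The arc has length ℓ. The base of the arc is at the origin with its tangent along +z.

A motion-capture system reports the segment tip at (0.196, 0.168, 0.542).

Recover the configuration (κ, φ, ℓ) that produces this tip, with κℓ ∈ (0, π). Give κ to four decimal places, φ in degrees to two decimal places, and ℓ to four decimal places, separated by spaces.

1.4325 40.60 0.6206

ρ = √(x²+y²) = √(0.196² + 0.168²) = 0.25815
φ = atan2(y, x) mod 360° = atan2(0.168, 0.196) = 40.6013°
|p|² = ρ² + z² = 0.25815² + 0.542² = 0.36040
κ = 2ρ / |p|² = 2×0.25815 / 0.36040 = 1.43254
θ = 2·atan2(ρ, z) = 2·atan2(0.25815, 0.542) = 0.88899 rad
ℓ = θ/κ = 0.88899/1.43254 = 0.62057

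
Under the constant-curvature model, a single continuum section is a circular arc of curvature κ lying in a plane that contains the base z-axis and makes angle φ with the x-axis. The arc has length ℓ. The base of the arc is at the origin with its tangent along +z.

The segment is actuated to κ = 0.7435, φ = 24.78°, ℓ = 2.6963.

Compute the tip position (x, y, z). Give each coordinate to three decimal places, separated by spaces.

1.735 0.801 1.220

θ = κ·ℓ = 0.7435 × 2.6963 = 2.00470 rad
ρ = (1 − cos θ)/κ = (1 − -0.42042)/0.7435 = 1.91044
z = sin θ / κ = 0.90733/0.7435 = 1.22035
x = ρ cos φ = 1.91044 × cos(24.78°) = 1.73454
y = ρ sin φ = 1.91044 × sin(24.78°) = 0.80073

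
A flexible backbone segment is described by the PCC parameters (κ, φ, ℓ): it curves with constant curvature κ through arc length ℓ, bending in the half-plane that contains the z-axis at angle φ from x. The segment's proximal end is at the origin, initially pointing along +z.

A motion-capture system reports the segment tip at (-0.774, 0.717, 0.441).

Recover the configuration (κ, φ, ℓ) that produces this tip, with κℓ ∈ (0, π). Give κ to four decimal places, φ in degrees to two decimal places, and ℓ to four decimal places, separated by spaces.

ρ = √(x²+y²) = √(-0.774² + 0.717²) = 1.05507
φ = atan2(y, x) mod 360° = atan2(0.717, -0.774) = 137.1893°
|p|² = ρ² + z² = 1.05507² + 0.441² = 1.30765
κ = 2ρ / |p|² = 2×1.05507 / 1.30765 = 1.61369
θ = 2·atan2(ρ, z) = 2·atan2(1.05507, 0.441) = 2.34977 rad
ℓ = θ/κ = 2.34977/1.61369 = 1.45615

1.6137 137.19 1.4561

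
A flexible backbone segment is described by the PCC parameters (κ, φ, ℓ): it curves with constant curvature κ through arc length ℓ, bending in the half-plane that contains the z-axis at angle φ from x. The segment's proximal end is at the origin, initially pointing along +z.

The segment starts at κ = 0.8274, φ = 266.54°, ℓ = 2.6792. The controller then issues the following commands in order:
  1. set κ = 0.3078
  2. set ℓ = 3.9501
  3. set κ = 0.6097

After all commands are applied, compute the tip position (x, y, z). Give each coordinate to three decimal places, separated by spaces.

-0.173 -2.854 1.098

initial: κ=0.8274, φ=266.54°, ℓ=2.6792
cmd 1: set κ=0.3078 → (κ,φ,ℓ)=(0.3078,266.54°,2.6792) → tip=(-0.0630,-1.0416,2.3857)
cmd 2: set ℓ=3.9501 → (κ,φ,ℓ)=(0.3078,266.54°,3.9501) → tip=(-0.1279,-2.1159,3.0463)
cmd 3: set κ=0.6097 → (κ,φ,ℓ)=(0.6097,266.54°,3.9501) → tip=(-0.1725,-2.8536,1.0977)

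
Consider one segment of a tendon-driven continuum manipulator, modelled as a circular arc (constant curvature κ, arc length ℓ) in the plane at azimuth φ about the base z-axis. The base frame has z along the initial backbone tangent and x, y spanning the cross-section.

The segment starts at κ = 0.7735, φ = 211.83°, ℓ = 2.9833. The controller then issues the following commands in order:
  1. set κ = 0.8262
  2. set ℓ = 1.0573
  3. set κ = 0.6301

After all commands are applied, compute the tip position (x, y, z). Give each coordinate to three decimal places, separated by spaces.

initial: κ=0.7735, φ=211.83°, ℓ=2.9833
cmd 1: set κ=0.8262 → (κ,φ,ℓ)=(0.8262,211.83°,2.9833) → tip=(-1.8300,-1.1360,0.7580)
cmd 2: set ℓ=1.0573 → (κ,φ,ℓ)=(0.8262,211.83°,1.0573) → tip=(-0.3680,-0.2285,0.9279)
cmd 3: set κ=0.6301 → (κ,φ,ℓ)=(0.6301,211.83°,1.0573) → tip=(-0.2883,-0.1790,0.9808)

-0.288 -0.179 0.981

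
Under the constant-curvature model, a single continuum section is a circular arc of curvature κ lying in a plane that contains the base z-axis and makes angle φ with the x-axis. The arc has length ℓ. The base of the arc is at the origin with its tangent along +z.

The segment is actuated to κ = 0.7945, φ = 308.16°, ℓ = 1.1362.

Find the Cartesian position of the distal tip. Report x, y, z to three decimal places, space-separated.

θ = κ·ℓ = 0.7945 × 1.1362 = 0.90271 rad
ρ = (1 − cos θ)/κ = (1 − 0.61948)/0.7945 = 0.47894
z = sin θ / κ = 0.78501/0.7945 = 0.98805
x = ρ cos φ = 0.47894 × cos(308.16°) = 0.29592
y = ρ sin φ = 0.47894 × sin(308.16°) = -0.37658

0.296 -0.377 0.988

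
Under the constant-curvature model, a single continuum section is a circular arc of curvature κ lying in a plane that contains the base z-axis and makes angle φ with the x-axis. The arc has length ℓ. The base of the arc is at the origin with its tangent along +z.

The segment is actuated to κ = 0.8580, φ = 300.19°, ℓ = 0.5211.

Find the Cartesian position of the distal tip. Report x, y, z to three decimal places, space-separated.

θ = κ·ℓ = 0.8580 × 0.5211 = 0.44710 rad
ρ = (1 − cos θ)/κ = (1 − 0.90170)/0.8580 = 0.11457
z = sin θ / κ = 0.43236/0.8580 = 0.50391
x = ρ cos φ = 0.11457 × cos(300.19°) = 0.05761
y = ρ sin φ = 0.11457 × sin(300.19°) = -0.09903

0.058 -0.099 0.504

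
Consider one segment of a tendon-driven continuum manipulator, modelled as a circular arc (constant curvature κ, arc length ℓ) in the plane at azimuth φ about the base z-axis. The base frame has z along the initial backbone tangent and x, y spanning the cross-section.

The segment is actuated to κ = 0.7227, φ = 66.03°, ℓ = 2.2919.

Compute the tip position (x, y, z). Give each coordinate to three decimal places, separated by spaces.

0.610 1.372 1.379

θ = κ·ℓ = 0.7227 × 2.2919 = 1.65636 rad
ρ = (1 − cos θ)/κ = (1 − -0.08546)/0.7227 = 1.50194
z = sin θ / κ = 0.99634/0.7227 = 1.37864
x = ρ cos φ = 1.50194 × cos(66.03°) = 0.61018
y = ρ sin φ = 1.50194 × sin(66.03°) = 1.37241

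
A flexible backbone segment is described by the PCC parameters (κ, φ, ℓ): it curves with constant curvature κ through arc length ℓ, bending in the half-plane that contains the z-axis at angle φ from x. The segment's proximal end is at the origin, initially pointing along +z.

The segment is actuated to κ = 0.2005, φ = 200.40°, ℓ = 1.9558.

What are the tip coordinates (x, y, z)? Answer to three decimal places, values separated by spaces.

θ = κ·ℓ = 0.2005 × 1.9558 = 0.39214 rad
ρ = (1 − cos θ)/κ = (1 − 0.92409)/0.2005 = 0.37858
z = sin θ / κ = 0.38216/0.2005 = 1.90606
x = ρ cos φ = 0.37858 × cos(200.40°) = -0.35484
y = ρ sin φ = 0.37858 × sin(200.40°) = -0.13196

-0.355 -0.132 1.906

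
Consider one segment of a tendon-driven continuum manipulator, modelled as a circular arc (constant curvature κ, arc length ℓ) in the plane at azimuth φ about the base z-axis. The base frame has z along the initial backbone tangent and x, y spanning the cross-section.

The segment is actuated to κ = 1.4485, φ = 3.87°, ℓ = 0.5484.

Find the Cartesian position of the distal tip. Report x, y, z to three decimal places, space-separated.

θ = κ·ℓ = 1.4485 × 0.5484 = 0.79436 rad
ρ = (1 − cos θ)/κ = (1 − 0.70074)/1.4485 = 0.20660
z = sin θ / κ = 0.71341/1.4485 = 0.49252
x = ρ cos φ = 0.20660 × cos(3.87°) = 0.20613
y = ρ sin φ = 0.20660 × sin(3.87°) = 0.01394

0.206 0.014 0.493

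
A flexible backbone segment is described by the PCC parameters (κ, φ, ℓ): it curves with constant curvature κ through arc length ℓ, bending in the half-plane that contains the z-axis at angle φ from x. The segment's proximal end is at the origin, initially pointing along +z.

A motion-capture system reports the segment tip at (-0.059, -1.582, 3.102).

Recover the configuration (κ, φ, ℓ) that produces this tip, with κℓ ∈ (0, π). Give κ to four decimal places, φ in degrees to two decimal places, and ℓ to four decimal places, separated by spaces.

0.2611 267.86 3.6153

ρ = √(x²+y²) = √(-0.059² + -1.582²) = 1.58310
φ = atan2(y, x) mod 360° = atan2(-1.582, -0.059) = 267.8642°
|p|² = ρ² + z² = 1.58310² + 3.102² = 12.12861
κ = 2ρ / |p|² = 2×1.58310 / 12.12861 = 0.26105
θ = 2·atan2(ρ, z) = 2·atan2(1.58310, 3.102) = 0.94378 rad
ℓ = θ/κ = 0.94378/0.26105 = 3.61531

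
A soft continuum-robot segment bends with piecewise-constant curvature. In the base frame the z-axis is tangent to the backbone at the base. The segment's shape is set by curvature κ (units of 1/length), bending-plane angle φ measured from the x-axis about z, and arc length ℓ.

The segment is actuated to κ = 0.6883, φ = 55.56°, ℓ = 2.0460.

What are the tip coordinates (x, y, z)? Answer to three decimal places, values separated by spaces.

0.689 1.004 1.434

θ = κ·ℓ = 0.6883 × 2.0460 = 1.40826 rad
ρ = (1 − cos θ)/κ = (1 − 0.16182)/0.6883 = 1.21775
z = sin θ / κ = 0.98682/0.6883 = 1.43371
x = ρ cos φ = 1.21775 × cos(55.56°) = 0.68869
y = ρ sin φ = 1.21775 × sin(55.56°) = 1.00430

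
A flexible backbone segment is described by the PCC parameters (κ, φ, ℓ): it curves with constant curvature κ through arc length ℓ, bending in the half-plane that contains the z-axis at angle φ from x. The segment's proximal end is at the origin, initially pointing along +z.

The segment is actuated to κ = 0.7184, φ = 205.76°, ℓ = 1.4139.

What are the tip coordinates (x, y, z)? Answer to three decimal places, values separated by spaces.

θ = κ·ℓ = 0.7184 × 1.4139 = 1.01575 rad
ρ = (1 − cos θ)/κ = (1 − 0.52699)/0.7184 = 0.65843
z = sin θ / κ = 0.84987/0.7184 = 1.18301
x = ρ cos φ = 0.65843 × cos(205.76°) = -0.59299
y = ρ sin φ = 0.65843 × sin(205.76°) = -0.28615

-0.593 -0.286 1.183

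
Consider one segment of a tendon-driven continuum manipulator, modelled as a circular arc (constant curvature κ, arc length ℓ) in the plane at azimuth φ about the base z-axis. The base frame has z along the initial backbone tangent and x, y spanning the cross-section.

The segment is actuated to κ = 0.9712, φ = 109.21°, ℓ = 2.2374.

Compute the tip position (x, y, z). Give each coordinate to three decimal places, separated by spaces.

-0.531 1.523 0.849

θ = κ·ℓ = 0.9712 × 2.2374 = 2.17296 rad
ρ = (1 − cos θ)/κ = (1 − -0.56643)/0.9712 = 1.61288
z = sin θ / κ = 0.82411/0.9712 = 0.84855
x = ρ cos φ = 1.61288 × cos(109.21°) = -0.53069
y = ρ sin φ = 1.61288 × sin(109.21°) = 1.52307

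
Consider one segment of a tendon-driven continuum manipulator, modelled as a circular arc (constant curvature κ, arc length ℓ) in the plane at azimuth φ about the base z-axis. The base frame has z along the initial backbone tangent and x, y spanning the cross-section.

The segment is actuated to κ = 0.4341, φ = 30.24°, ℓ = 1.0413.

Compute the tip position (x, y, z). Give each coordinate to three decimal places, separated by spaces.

0.200 0.117 1.006

θ = κ·ℓ = 0.4341 × 1.0413 = 0.45203 rad
ρ = (1 − cos θ)/κ = (1 − 0.89956)/0.4341 = 0.23137
z = sin θ / κ = 0.43679/0.4341 = 1.00620
x = ρ cos φ = 0.23137 × cos(30.24°) = 0.19988
y = ρ sin φ = 0.23137 × sin(30.24°) = 0.11652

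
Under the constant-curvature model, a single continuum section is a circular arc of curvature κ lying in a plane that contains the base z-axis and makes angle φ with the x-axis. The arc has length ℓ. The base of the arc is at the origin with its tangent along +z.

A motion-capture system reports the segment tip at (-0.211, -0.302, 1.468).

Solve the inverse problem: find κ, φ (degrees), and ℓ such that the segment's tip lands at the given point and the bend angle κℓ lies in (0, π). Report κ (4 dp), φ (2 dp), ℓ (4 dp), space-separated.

ρ = √(x²+y²) = √(-0.211² + -0.302²) = 0.36841
φ = atan2(y, x) mod 360° = atan2(-0.302, -0.211) = 235.0589°
|p|² = ρ² + z² = 0.36841² + 1.468² = 2.29075
κ = 2ρ / |p|² = 2×0.36841 / 2.29075 = 0.32165
θ = 2·atan2(ρ, z) = 2·atan2(0.36841, 1.468) = 0.49176 rad
ℓ = θ/κ = 0.49176/0.32165 = 1.52888

0.3216 235.06 1.5289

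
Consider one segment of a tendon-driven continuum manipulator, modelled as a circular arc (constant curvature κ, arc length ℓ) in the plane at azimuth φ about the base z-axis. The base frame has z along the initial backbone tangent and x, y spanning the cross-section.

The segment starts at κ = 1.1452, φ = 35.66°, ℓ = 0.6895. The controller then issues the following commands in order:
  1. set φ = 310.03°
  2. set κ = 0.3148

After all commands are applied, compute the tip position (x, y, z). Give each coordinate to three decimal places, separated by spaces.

0.048 -0.057 0.684

initial: κ=1.1452, φ=35.66°, ℓ=0.6895
cmd 1: set φ=310.03° → (κ,φ,ℓ)=(1.1452,310.03°,0.6895) → tip=(0.1662,-0.1978,0.6201)
cmd 2: set κ=0.3148 → (κ,φ,ℓ)=(0.3148,310.03°,0.6895) → tip=(0.0479,-0.0571,0.6841)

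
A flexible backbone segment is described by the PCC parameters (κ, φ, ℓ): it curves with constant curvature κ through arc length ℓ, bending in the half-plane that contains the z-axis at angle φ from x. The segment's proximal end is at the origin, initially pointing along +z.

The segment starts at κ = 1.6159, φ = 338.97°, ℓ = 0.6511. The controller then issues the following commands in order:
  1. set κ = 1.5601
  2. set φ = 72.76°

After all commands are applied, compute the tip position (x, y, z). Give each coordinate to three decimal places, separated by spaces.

initial: κ=1.6159, φ=338.97°, ℓ=0.6511
cmd 1: set κ=1.5601 → (κ,φ,ℓ)=(1.5601,338.97°,0.6511) → tip=(0.2830,-0.1088,0.5448)
cmd 2: set φ=72.76° → (κ,φ,ℓ)=(1.5601,72.76°,0.6511) → tip=(0.0899,0.2896,0.5448)

0.090 0.290 0.545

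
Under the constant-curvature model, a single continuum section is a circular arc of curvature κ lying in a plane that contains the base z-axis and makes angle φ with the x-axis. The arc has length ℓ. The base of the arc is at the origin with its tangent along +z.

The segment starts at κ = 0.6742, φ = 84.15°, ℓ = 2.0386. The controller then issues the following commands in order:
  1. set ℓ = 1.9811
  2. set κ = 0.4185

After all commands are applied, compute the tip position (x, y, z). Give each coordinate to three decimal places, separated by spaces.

0.079 0.771 1.762

initial: κ=0.6742, φ=84.15°, ℓ=2.0386
cmd 1: set ℓ=1.9811 → (κ,φ,ℓ)=(0.6742,84.15°,1.9811) → tip=(0.1160,1.1318,1.4424)
cmd 2: set κ=0.4185 → (κ,φ,ℓ)=(0.4185,84.15°,1.9811) → tip=(0.0790,0.7712,1.7618)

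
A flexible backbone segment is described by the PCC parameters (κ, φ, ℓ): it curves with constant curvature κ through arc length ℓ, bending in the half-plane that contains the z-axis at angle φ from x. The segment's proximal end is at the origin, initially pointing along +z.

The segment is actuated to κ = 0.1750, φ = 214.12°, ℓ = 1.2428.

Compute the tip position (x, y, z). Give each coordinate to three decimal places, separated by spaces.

θ = κ·ℓ = 0.1750 × 1.2428 = 0.21749 rad
ρ = (1 − cos θ)/κ = (1 − 0.97644)/0.1750 = 0.13462
z = sin θ / κ = 0.21578/0.1750 = 1.23303
x = ρ cos φ = 0.13462 × cos(214.12°) = -0.11144
y = ρ sin φ = 0.13462 × sin(214.12°) = -0.07551

-0.111 -0.076 1.233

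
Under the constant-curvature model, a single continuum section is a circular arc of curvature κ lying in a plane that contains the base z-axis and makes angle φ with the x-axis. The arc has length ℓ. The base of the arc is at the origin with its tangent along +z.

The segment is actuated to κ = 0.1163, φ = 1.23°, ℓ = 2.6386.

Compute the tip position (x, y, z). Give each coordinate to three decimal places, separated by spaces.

0.402 0.009 2.597

θ = κ·ℓ = 0.1163 × 2.6386 = 0.30687 rad
ρ = (1 − cos θ)/κ = (1 − 0.95328)/0.1163 = 0.40169
z = sin θ / κ = 0.30208/0.1163 = 2.59738
x = ρ cos φ = 0.40169 × cos(1.23°) = 0.40159
y = ρ sin φ = 0.40169 × sin(1.23°) = 0.00862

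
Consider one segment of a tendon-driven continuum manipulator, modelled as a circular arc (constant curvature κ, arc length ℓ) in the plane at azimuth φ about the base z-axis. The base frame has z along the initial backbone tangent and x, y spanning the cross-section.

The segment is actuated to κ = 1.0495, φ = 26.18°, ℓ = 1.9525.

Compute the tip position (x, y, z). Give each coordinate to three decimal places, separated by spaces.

θ = κ·ℓ = 1.0495 × 1.9525 = 2.04915 rad
ρ = (1 − cos θ)/κ = (1 − -0.46032)/1.0495 = 1.39144
z = sin θ / κ = 0.88775/1.0495 = 0.84588
x = ρ cos φ = 1.39144 × cos(26.18°) = 1.24870
y = ρ sin φ = 1.39144 × sin(26.18°) = 0.61389

1.249 0.614 0.846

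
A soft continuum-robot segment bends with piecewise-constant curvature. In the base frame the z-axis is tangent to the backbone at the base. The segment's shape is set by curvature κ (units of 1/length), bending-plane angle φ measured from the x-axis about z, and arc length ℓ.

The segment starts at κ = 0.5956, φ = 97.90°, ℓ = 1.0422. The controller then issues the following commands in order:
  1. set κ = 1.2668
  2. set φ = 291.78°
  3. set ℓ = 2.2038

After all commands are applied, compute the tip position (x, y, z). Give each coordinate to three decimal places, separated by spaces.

initial: κ=0.5956, φ=97.90°, ℓ=1.0422
cmd 1: set κ=1.2668 → (κ,φ,ℓ)=(1.2668,97.90°,1.0422) → tip=(-0.0816,0.5880,0.7647)
cmd 2: set φ=291.78° → (κ,φ,ℓ)=(1.2668,291.78°,1.0422) → tip=(0.2203,-0.5513,0.7647)
cmd 3: set ℓ=2.2038 → (κ,φ,ℓ)=(1.2668,291.78°,2.2038) → tip=(0.5681,-1.4217,0.2705)

0.568 -1.422 0.271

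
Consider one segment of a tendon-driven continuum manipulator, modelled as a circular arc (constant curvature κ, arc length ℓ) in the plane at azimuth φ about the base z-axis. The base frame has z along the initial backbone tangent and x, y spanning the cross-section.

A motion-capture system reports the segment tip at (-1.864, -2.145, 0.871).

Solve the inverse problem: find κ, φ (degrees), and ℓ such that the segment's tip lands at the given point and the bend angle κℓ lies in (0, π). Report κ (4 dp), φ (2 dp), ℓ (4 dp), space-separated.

0.6434 229.01 3.9586

ρ = √(x²+y²) = √(-1.864² + -2.145²) = 2.84175
φ = atan2(y, x) mod 360° = atan2(-2.145, -1.864) = 229.0094°
|p|² = ρ² + z² = 2.84175² + 0.871² = 8.83416
κ = 2ρ / |p|² = 2×2.84175 / 8.83416 = 0.64335
θ = 2·atan2(ρ, z) = 2·atan2(2.84175, 0.871) = 2.54677 rad
ℓ = θ/κ = 2.54677/0.64335 = 3.95858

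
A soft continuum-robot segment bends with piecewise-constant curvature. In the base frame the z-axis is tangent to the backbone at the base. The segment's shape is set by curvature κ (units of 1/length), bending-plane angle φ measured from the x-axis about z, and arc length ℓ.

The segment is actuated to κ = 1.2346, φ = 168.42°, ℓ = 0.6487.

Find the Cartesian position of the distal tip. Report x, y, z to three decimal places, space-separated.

θ = κ·ℓ = 1.2346 × 0.6487 = 0.80089 rad
ρ = (1 − cos θ)/κ = (1 − 0.69607)/1.2346 = 0.24618
z = sin θ / κ = 0.71797/1.2346 = 0.58154
x = ρ cos φ = 0.24618 × cos(168.42°) = -0.24116
y = ρ sin φ = 0.24618 × sin(168.42°) = 0.04942

-0.241 0.049 0.582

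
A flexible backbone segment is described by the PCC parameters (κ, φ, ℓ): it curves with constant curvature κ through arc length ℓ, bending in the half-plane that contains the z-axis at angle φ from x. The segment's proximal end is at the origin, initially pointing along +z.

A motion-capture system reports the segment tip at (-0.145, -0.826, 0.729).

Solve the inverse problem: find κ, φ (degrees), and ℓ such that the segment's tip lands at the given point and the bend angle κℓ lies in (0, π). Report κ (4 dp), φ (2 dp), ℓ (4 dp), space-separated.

1.3584 260.04 1.2592

ρ = √(x²+y²) = √(-0.145² + -0.826²) = 0.83863
φ = atan2(y, x) mod 360° = atan2(-0.826, -0.145) = 260.0435°
|p|² = ρ² + z² = 0.83863² + 0.729² = 1.23474
κ = 2ρ / |p|² = 2×0.83863 / 1.23474 = 1.35839
θ = 2·atan2(ρ, z) = 2·atan2(0.83863, 0.729) = 1.71044 rad
ℓ = θ/κ = 1.71044/1.35839 = 1.25916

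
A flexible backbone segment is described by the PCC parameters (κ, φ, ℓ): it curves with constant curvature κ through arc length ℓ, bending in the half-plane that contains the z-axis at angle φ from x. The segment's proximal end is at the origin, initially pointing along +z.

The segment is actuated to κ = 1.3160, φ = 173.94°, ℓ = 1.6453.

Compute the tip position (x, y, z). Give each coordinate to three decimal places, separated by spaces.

-1.179 0.125 0.630

θ = κ·ℓ = 1.3160 × 1.6453 = 2.16521 rad
ρ = (1 − cos θ)/κ = (1 − -0.56003)/1.3160 = 1.18543
z = sin θ / κ = 0.82847/1.3160 = 0.62954
x = ρ cos φ = 1.18543 × cos(173.94°) = -1.17881
y = ρ sin φ = 1.18543 × sin(173.94°) = 0.12515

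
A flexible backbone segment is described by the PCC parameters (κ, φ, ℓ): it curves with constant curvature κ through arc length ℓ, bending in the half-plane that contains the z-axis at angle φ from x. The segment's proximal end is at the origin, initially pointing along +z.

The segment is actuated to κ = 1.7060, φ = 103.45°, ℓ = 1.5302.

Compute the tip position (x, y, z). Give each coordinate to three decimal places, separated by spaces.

θ = κ·ℓ = 1.7060 × 1.5302 = 2.61052 rad
ρ = (1 − cos θ)/κ = (1 − -0.86226)/1.7060 = 1.09160
z = sin θ / κ = 0.50646/1.7060 = 0.29687
x = ρ cos φ = 1.09160 × cos(103.45°) = -0.25390
y = ρ sin φ = 1.09160 × sin(103.45°) = 1.06166

-0.254 1.062 0.297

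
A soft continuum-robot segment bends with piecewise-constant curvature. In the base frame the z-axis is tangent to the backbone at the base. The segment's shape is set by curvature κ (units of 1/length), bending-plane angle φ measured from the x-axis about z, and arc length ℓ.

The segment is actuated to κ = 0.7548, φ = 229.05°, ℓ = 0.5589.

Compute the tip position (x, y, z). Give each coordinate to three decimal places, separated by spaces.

θ = κ·ℓ = 0.7548 × 0.5589 = 0.42186 rad
ρ = (1 − cos θ)/κ = (1 − 0.91233)/0.7548 = 0.11615
z = sin θ / κ = 0.40946/0.7548 = 0.54247
x = ρ cos φ = 0.11615 × cos(229.05°) = -0.07612
y = ρ sin φ = 0.11615 × sin(229.05°) = -0.08773

-0.076 -0.088 0.542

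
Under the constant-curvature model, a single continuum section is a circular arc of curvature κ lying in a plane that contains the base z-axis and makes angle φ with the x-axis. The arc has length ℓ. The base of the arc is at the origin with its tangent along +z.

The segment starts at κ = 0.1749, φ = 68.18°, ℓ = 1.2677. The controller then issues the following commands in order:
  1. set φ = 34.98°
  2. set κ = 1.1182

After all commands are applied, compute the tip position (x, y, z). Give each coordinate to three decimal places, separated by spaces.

0.621 0.434 0.884

initial: κ=0.1749, φ=68.18°, ℓ=1.2677
cmd 1: set φ=34.98° → (κ,φ,ℓ)=(0.1749,34.98°,1.2677) → tip=(0.1147,0.0802,1.2573)
cmd 2: set κ=1.1182 → (κ,φ,ℓ)=(1.1182,34.98°,1.2677) → tip=(0.6209,0.4344,0.8838)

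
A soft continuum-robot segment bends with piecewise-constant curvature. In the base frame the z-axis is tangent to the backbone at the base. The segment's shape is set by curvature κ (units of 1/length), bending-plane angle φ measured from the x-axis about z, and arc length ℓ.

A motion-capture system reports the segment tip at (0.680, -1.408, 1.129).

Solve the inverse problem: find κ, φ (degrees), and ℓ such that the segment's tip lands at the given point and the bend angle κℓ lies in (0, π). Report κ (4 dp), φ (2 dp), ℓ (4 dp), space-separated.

ρ = √(x²+y²) = √(0.680² + -1.408²) = 1.56361
φ = atan2(y, x) mod 360° = atan2(-1.408, 0.680) = 295.7784°
|p|² = ρ² + z² = 1.56361² + 1.129² = 3.71950
κ = 2ρ / |p|² = 2×1.56361 / 3.71950 = 0.84076
θ = 2·atan2(ρ, z) = 2·atan2(1.56361, 1.129) = 1.89085 rad
ℓ = θ/κ = 1.89085/0.84076 = 2.24898

0.8408 295.78 2.2490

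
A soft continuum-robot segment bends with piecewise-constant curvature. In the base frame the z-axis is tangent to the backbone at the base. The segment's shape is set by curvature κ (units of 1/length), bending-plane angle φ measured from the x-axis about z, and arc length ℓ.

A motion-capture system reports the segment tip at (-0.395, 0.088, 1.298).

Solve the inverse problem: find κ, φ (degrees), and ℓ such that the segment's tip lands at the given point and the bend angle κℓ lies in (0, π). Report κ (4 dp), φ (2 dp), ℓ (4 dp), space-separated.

0.4378 167.44 1.3805

ρ = √(x²+y²) = √(-0.395² + 0.088²) = 0.40468
φ = atan2(y, x) mod 360° = atan2(0.088, -0.395) = 167.4405°
|p|² = ρ² + z² = 0.40468² + 1.298² = 1.84857
κ = 2ρ / |p|² = 2×0.40468 / 1.84857 = 0.43783
θ = 2·atan2(ρ, z) = 2·atan2(0.40468, 1.298) = 0.60445 rad
ℓ = θ/κ = 0.60445/0.43783 = 1.38054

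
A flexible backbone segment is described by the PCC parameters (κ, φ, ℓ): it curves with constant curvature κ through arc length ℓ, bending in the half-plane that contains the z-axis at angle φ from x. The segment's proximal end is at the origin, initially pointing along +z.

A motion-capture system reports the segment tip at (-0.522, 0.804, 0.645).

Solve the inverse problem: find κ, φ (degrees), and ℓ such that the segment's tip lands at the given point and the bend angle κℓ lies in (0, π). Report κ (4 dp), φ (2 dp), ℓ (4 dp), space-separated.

1.4362 122.99 1.3627

ρ = √(x²+y²) = √(-0.522² + 0.804²) = 0.95859
φ = atan2(y, x) mod 360° = atan2(0.804, -0.522) = 122.9938°
|p|² = ρ² + z² = 0.95859² + 0.645² = 1.33493
κ = 2ρ / |p|² = 2×0.95859 / 1.33493 = 1.43617
θ = 2·atan2(ρ, z) = 2·atan2(0.95859, 0.645) = 1.95703 rad
ℓ = θ/κ = 1.95703/1.43617 = 1.36267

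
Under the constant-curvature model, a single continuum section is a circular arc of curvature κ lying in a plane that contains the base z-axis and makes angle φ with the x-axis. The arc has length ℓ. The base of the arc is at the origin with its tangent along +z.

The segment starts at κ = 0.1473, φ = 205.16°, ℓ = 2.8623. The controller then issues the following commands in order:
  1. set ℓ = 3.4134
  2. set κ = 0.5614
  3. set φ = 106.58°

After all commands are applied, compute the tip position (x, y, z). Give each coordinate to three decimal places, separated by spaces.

initial: κ=0.1473, φ=205.16°, ℓ=2.8623
cmd 1: set ℓ=3.4134 → (κ,φ,ℓ)=(0.1473,205.16°,3.4134) → tip=(-0.7605,-0.3572,3.2714)
cmd 2: set κ=0.5614 → (κ,φ,ℓ)=(0.5614,205.16°,3.4134) → tip=(-2.1583,-1.0138,1.6760)
cmd 3: set φ=106.58° → (κ,φ,ℓ)=(0.5614,106.58°,3.4134) → tip=(-0.6804,2.2854,1.6760)

-0.680 2.285 1.676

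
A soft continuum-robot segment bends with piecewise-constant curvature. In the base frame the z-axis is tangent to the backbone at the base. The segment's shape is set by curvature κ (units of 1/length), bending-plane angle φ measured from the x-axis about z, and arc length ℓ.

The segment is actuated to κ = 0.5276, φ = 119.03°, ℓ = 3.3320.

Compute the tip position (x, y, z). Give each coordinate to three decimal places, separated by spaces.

-1.091 1.966 1.862

θ = κ·ℓ = 0.5276 × 3.3320 = 1.75796 rad
ρ = (1 − cos θ)/κ = (1 − -0.18608)/0.5276 = 2.24806
z = sin θ / κ = 0.98254/0.5276 = 1.86227
x = ρ cos φ = 2.24806 × cos(119.03°) = -1.09091
y = ρ sin φ = 2.24806 × sin(119.03°) = 1.96563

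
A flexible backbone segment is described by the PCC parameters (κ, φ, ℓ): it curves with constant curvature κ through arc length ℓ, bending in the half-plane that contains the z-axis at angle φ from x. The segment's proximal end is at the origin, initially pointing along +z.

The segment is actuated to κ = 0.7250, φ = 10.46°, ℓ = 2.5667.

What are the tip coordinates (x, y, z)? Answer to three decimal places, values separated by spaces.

1.744 0.322 1.322

θ = κ·ℓ = 0.7250 × 2.5667 = 1.86086 rad
ρ = (1 − cos θ)/κ = (1 − -0.28601)/0.7250 = 1.77381
z = sin θ / κ = 0.95823/0.7250 = 1.32169
x = ρ cos φ = 1.77381 × cos(10.46°) = 1.74433
y = ρ sin φ = 1.77381 × sin(10.46°) = 0.32203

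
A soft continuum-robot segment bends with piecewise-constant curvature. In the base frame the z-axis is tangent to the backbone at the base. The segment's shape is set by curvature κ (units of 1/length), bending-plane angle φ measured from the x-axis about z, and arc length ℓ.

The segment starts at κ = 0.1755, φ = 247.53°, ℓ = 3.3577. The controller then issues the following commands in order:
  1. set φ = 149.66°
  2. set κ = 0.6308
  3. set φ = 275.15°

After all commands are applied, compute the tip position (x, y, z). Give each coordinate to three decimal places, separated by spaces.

initial: κ=0.1755, φ=247.53°, ℓ=3.3577
cmd 1: set φ=149.66° → (κ,φ,ℓ)=(0.1755,149.66°,3.3577) → tip=(-0.8294,0.4854,3.1667)
cmd 2: set κ=0.6308 → (κ,φ,ℓ)=(0.6308,149.66°,3.3577) → tip=(-2.0801,1.2174,1.3538)
cmd 3: set φ=275.15° → (κ,φ,ℓ)=(0.6308,275.15°,3.3577) → tip=(0.2163,-2.4004,1.3538)

0.216 -2.400 1.354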